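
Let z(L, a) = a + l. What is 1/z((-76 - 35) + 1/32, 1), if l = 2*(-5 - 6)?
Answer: -1/21 ≈ -0.047619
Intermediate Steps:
l = -22 (l = 2*(-11) = -22)
z(L, a) = -22 + a (z(L, a) = a - 22 = -22 + a)
1/z((-76 - 35) + 1/32, 1) = 1/(-22 + 1) = 1/(-21) = -1/21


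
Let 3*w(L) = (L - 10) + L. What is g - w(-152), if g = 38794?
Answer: 116696/3 ≈ 38899.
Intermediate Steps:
w(L) = -10/3 + 2*L/3 (w(L) = ((L - 10) + L)/3 = ((-10 + L) + L)/3 = (-10 + 2*L)/3 = -10/3 + 2*L/3)
g - w(-152) = 38794 - (-10/3 + (2/3)*(-152)) = 38794 - (-10/3 - 304/3) = 38794 - 1*(-314/3) = 38794 + 314/3 = 116696/3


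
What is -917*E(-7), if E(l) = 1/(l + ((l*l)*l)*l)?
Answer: -131/342 ≈ -0.38304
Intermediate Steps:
E(l) = 1/(l + l⁴) (E(l) = 1/(l + (l²*l)*l) = 1/(l + l³*l) = 1/(l + l⁴))
-917*E(-7) = -917/(-7 + (-7)⁴) = -917/(-7 + 2401) = -917/2394 = -917*1/2394 = -131/342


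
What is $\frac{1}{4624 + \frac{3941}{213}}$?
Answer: $\frac{213}{988853} \approx 0.0002154$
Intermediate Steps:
$\frac{1}{4624 + \frac{3941}{213}} = \frac{1}{\frac{988853}{213}} = \frac{213}{988853}$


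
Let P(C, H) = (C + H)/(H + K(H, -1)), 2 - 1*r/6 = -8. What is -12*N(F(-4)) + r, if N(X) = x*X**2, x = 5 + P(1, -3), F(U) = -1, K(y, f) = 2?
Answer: -24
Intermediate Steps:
r = 60 (r = 12 - 6*(-8) = 12 + 48 = 60)
P(C, H) = (C + H)/(2 + H) (P(C, H) = (C + H)/(H + 2) = (C + H)/(2 + H))
x = 7 (x = 5 + (1 - 3)/(2 - 3) = 5 - 2/(-1) = 5 - 1*(-2) = 5 + 2 = 7)
N(X) = 7*X**2
-12*N(F(-4)) + r = -84*(-1)**2 + 60 = -84 + 60 = -24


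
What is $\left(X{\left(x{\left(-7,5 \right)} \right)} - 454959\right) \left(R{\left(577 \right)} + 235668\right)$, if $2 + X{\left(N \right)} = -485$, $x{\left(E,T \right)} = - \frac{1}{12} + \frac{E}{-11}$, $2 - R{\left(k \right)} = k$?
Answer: $-107072166478$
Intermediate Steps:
$R{\left(k \right)} = 2 - k$
$x{\left(E,T \right)} = - \frac{1}{12} - \frac{E}{11}$ ($x{\left(E,T \right)} = \left(-1\right) \frac{1}{12} + E \left(- \frac{1}{11}\right) = - \frac{1}{12} - \frac{E}{11}$)
$X{\left(N \right)} = -487$ ($X{\left(N \right)} = -2 - 485 = -487$)
$\left(X{\left(x{\left(-7,5 \right)} \right)} - 454959\right) \left(R{\left(577 \right)} + 235668\right) = \left(-487 - 454959\right) \left(\left(2 - 577\right) + 235668\right) = - 455446 \left(\left(2 - 577\right) + 235668\right) = - 455446 \left(-575 + 235668\right) = \left(-455446\right) 235093 = -107072166478$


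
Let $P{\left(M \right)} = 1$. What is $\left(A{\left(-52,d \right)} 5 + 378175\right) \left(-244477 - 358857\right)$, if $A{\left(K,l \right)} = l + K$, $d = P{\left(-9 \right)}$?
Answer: $-228011985280$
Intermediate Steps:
$d = 1$
$A{\left(K,l \right)} = K + l$
$\left(A{\left(-52,d \right)} 5 + 378175\right) \left(-244477 - 358857\right) = \left(\left(-52 + 1\right) 5 + 378175\right) \left(-244477 - 358857\right) = \left(\left(-51\right) 5 + 378175\right) \left(-603334\right) = \left(-255 + 378175\right) \left(-603334\right) = 377920 \left(-603334\right) = -228011985280$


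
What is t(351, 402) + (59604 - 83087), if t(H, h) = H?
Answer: -23132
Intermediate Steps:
t(351, 402) + (59604 - 83087) = 351 + (59604 - 83087) = 351 - 23483 = -23132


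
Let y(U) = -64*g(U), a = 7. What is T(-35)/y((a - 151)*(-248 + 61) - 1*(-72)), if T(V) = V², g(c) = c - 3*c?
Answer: 49/138240 ≈ 0.00035446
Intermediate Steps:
g(c) = -2*c
y(U) = 128*U (y(U) = -(-128)*U = 128*U)
T(-35)/y((a - 151)*(-248 + 61) - 1*(-72)) = (-35)²/((128*((7 - 151)*(-248 + 61) - 1*(-72)))) = 1225/((128*(-144*(-187) + 72))) = 1225/((128*(26928 + 72))) = 1225/((128*27000)) = 1225/3456000 = 1225*(1/3456000) = 49/138240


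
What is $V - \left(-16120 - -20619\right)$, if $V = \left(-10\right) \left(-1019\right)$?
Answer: $5691$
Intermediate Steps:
$V = 10190$
$V - \left(-16120 - -20619\right) = 10190 - \left(-16120 - -20619\right) = 10190 - \left(-16120 + 20619\right) = 10190 - 4499 = 5691$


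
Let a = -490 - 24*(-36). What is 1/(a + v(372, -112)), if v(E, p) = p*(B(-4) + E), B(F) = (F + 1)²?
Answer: -1/42298 ≈ -2.3642e-5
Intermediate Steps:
B(F) = (1 + F)²
v(E, p) = p*(9 + E) (v(E, p) = p*((1 - 4)² + E) = p*((-3)² + E) = p*(9 + E))
a = 374 (a = -490 + 864 = 374)
1/(a + v(372, -112)) = 1/(374 - 112*(9 + 372)) = 1/(374 - 112*381) = 1/(374 - 42672) = 1/(-42298) = -1/42298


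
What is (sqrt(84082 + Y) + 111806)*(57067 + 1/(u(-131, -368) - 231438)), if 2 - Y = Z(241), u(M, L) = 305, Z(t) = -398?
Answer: 1474728620939460/231133 + 13190066910*sqrt(84482)/231133 ≈ 6.3970e+9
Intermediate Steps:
Y = 400 (Y = 2 - 1*(-398) = 2 + 398 = 400)
(sqrt(84082 + Y) + 111806)*(57067 + 1/(u(-131, -368) - 231438)) = (sqrt(84082 + 400) + 111806)*(57067 + 1/(305 - 231438)) = (sqrt(84482) + 111806)*(57067 + 1/(-231133)) = (111806 + sqrt(84482))*(57067 - 1/231133) = (111806 + sqrt(84482))*(13190066910/231133) = 1474728620939460/231133 + 13190066910*sqrt(84482)/231133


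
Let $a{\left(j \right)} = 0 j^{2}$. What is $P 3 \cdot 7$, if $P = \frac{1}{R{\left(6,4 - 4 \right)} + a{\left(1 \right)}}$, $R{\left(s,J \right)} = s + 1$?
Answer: $3$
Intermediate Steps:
$a{\left(j \right)} = 0$
$R{\left(s,J \right)} = 1 + s$
$P = \frac{1}{7}$ ($P = \frac{1}{\left(1 + 6\right) + 0} = \frac{1}{7 + 0} = \frac{1}{7} \approx 0.14286$)
$P 3 \cdot 7 = \frac{1}{7} \cdot 3 \cdot 7 = \frac{3}{7} \cdot 7 = 3$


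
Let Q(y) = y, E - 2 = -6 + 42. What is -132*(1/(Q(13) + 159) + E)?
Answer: -215721/43 ≈ -5016.8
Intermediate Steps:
E = 38 (E = 2 + (-6 + 42) = 2 + 36 = 38)
-132*(1/(Q(13) + 159) + E) = -132*(1/(13 + 159) + 38) = -132*(1/172 + 38) = -132*6537/172 = -215721/43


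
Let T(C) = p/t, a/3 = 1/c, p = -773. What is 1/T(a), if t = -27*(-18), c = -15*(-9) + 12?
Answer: -486/773 ≈ -0.62872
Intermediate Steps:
c = 147 (c = 135 + 12 = 147)
t = 486
a = 1/49 (a = 3/147 = 3*(1/147) = 1/49 ≈ 0.020408)
T(C) = -773/486
1/T(a) = 1/(-773/486) = -486/773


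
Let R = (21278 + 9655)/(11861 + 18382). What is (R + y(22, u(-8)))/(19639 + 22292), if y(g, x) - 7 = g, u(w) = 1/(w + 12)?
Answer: 302660/422706411 ≈ 0.00071601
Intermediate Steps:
u(w) = 1/(12 + w)
y(g, x) = 7 + g
R = 10311/10081 (R = 30933/30243 = 30933*(1/30243) = 10311/10081 ≈ 1.0228)
(R + y(22, u(-8)))/(19639 + 22292) = (10311/10081 + (7 + 22))/(19639 + 22292) = (10311/10081 + 29)/41931 = (302660/10081)*(1/41931) = 302660/422706411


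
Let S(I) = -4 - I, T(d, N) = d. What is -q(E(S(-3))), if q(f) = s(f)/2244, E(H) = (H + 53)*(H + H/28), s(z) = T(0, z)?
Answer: 0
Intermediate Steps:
s(z) = 0
E(H) = 29*H*(53 + H)/28 (E(H) = (53 + H)*(H + H*(1/28)) = (53 + H)*(H + H/28) = (53 + H)*(29*H/28) = 29*H*(53 + H)/28)
q(f) = 0 (q(f) = 0/2244 = 0*(1/2244) = 0)
-q(E(S(-3))) = -1*0 = 0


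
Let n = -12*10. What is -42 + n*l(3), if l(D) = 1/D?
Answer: -82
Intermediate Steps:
n = -120
l(D) = 1/D
-42 + n*l(3) = -42 - 120/3 = -42 - 120*⅓ = -42 - 40 = -82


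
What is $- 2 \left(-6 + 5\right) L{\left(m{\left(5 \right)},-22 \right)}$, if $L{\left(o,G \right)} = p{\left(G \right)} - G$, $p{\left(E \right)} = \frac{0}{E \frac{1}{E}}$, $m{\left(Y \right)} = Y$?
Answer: $44$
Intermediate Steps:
$p{\left(E \right)} = 0$ ($p{\left(E \right)} = \frac{0}{1} = 0 \cdot 1 = 0$)
$L{\left(o,G \right)} = - G$ ($L{\left(o,G \right)} = 0 - G = - G$)
$- 2 \left(-6 + 5\right) L{\left(m{\left(5 \right)},-22 \right)} = - 2 \left(-6 + 5\right) \left(\left(-1\right) \left(-22\right)\right) = \left(-2\right) \left(-1\right) 22 = 2 \cdot 22 = 44$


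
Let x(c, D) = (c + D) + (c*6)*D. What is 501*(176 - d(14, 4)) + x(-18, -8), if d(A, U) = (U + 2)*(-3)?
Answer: 98032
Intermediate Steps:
d(A, U) = -6 - 3*U (d(A, U) = (2 + U)*(-3) = -6 - 3*U)
x(c, D) = D + c + 6*D*c (x(c, D) = (D + c) + (6*c)*D = (D + c) + 6*D*c = D + c + 6*D*c)
501*(176 - d(14, 4)) + x(-18, -8) = 501*(176 - (-6 - 3*4)) + (-8 - 18 + 6*(-8)*(-18)) = 501*(176 - (-6 - 12)) + (-8 - 18 + 864) = 501*(176 - 1*(-18)) + 838 = 501*(176 + 18) + 838 = 501*194 + 838 = 97194 + 838 = 98032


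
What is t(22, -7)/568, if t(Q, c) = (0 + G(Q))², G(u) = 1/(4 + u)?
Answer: 1/383968 ≈ 2.6044e-6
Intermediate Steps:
t(Q, c) = (4 + Q)⁻² (t(Q, c) = (0 + 1/(4 + Q))² = (1/(4 + Q))² = (4 + Q)⁻²)
t(22, -7)/568 = 1/((4 + 22)²*568) = (1/568)/26² = (1/676)*(1/568) = 1/383968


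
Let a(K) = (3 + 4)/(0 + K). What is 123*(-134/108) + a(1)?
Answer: -2621/18 ≈ -145.61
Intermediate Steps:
a(K) = 7/K
123*(-134/108) + a(1) = 123*(-134/108) + 7/1 = 123*(-134*1/108) + 7*1 = 123*(-67/54) + 7 = -2747/18 + 7 = -2621/18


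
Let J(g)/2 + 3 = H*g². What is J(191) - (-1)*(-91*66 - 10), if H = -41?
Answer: -2997464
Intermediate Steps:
J(g) = -6 - 82*g² (J(g) = -6 + 2*(-41*g²) = -6 - 82*g²)
J(191) - (-1)*(-91*66 - 10) = (-6 - 82*191²) - (-1)*(-91*66 - 10) = (-6 - 82*36481) - (-1)*(-6006 - 10) = (-6 - 2991442) - (-1)*(-6016) = -2991448 - 1*6016 = -2991448 - 6016 = -2997464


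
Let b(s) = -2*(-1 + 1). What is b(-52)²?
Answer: 0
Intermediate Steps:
b(s) = 0 (b(s) = -2*0 = 0)
b(-52)² = 0² = 0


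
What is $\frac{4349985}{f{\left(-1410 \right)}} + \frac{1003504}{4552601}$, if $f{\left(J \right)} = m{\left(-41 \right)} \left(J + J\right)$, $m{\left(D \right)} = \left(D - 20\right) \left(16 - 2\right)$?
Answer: $\frac{1481364311607}{730929195752} \approx 2.0267$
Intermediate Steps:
$m{\left(D \right)} = -280 + 14 D$ ($m{\left(D \right)} = \left(-20 + D\right) 14 = -280 + 14 D$)
$f{\left(J \right)} = - 1708 J$ ($f{\left(J \right)} = \left(-280 + 14 \left(-41\right)\right) \left(J + J\right) = \left(-280 - 574\right) 2 J = - 854 \cdot 2 J = - 1708 J$)
$\frac{4349985}{f{\left(-1410 \right)}} + \frac{1003504}{4552601} = \frac{4349985}{\left(-1708\right) \left(-1410\right)} + \frac{1003504}{4552601} = \frac{4349985}{2408280} + 1003504 \cdot \frac{1}{4552601} = 4349985 \cdot \frac{1}{2408280} + \frac{1003504}{4552601} = \frac{289999}{160552} + \frac{1003504}{4552601} = \frac{1481364311607}{730929195752}$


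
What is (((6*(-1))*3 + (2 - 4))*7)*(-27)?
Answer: 3780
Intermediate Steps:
(((6*(-1))*3 + (2 - 4))*7)*(-27) = ((-6*3 - 2)*7)*(-27) = ((-18 - 2)*7)*(-27) = -20*7*(-27) = -140*(-27) = 3780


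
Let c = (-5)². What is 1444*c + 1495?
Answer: 37595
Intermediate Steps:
c = 25
1444*c + 1495 = 1444*25 + 1495 = 36100 + 1495 = 37595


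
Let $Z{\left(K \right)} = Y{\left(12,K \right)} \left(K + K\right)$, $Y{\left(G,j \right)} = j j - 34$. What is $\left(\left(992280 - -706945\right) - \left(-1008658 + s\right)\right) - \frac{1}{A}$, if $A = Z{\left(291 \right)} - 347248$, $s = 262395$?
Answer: $\frac{119626684815327}{48917306} \approx 2.4455 \cdot 10^{6}$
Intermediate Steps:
$Y{\left(G,j \right)} = -34 + j^{2}$ ($Y{\left(G,j \right)} = j^{2} - 34 = -34 + j^{2}$)
$Z{\left(K \right)} = 2 K \left(-34 + K^{2}\right)$ ($Z{\left(K \right)} = \left(-34 + K^{2}\right) \left(K + K\right) = \left(-34 + K^{2}\right) 2 K = 2 K \left(-34 + K^{2}\right)$)
$A = 48917306$ ($A = 2 \cdot 291 \left(-34 + 291^{2}\right) - 347248 = 2 \cdot 291 \left(-34 + 84681\right) - 347248 = 2 \cdot 291 \cdot 84647 - 347248 = 49264554 - 347248 = 48917306$)
$\left(\left(992280 - -706945\right) - \left(-1008658 + s\right)\right) - \frac{1}{A} = \left(\left(992280 - -706945\right) - \left(-1008658 + 262395\right)\right) - \frac{1}{48917306} = \left(\left(992280 + 706945\right) - -746263\right) - \frac{1}{48917306} = \left(1699225 + 746263\right) - \frac{1}{48917306} = 2445488 - \frac{1}{48917306} = \frac{119626684815327}{48917306}$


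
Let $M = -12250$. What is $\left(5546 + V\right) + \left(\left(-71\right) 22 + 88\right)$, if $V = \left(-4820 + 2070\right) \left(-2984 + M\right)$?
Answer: $41897572$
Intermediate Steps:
$V = 41893500$ ($V = \left(-4820 + 2070\right) \left(-2984 - 12250\right) = \left(-2750\right) \left(-15234\right) = 41893500$)
$\left(5546 + V\right) + \left(\left(-71\right) 22 + 88\right) = \left(5546 + 41893500\right) + \left(\left(-71\right) 22 + 88\right) = 41899046 + \left(-1562 + 88\right) = 41899046 - 1474 = 41897572$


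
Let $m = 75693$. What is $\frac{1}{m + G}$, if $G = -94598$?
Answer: $- \frac{1}{18905} \approx -5.2896 \cdot 10^{-5}$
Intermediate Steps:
$\frac{1}{m + G} = \frac{1}{75693 - 94598} = \frac{1}{-18905} = - \frac{1}{18905}$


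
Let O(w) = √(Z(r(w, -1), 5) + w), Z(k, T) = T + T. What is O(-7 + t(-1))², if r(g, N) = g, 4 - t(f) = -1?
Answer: 8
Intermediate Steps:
t(f) = 5 (t(f) = 4 - 1*(-1) = 4 + 1 = 5)
Z(k, T) = 2*T
O(w) = √(10 + w) (O(w) = √(2*5 + w) = √(10 + w))
O(-7 + t(-1))² = (√(10 + (-7 + 5)))² = (√(10 - 2))² = (√8)² = (2*√2)² = 8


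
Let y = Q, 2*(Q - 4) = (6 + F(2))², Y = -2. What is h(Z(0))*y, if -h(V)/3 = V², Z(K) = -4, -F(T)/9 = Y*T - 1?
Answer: -62616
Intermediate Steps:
F(T) = 9 + 18*T (F(T) = -9*(-2*T - 1) = -9*(-1 - 2*T) = 9 + 18*T)
Q = 2609/2 (Q = 4 + (6 + (9 + 18*2))²/2 = 4 + (6 + (9 + 36))²/2 = 4 + (6 + 45)²/2 = 4 + (½)*51² = 4 + (½)*2601 = 4 + 2601/2 = 2609/2 ≈ 1304.5)
h(V) = -3*V²
y = 2609/2 ≈ 1304.5
h(Z(0))*y = -3*(-4)²*(2609/2) = -3*16*(2609/2) = -48*2609/2 = -62616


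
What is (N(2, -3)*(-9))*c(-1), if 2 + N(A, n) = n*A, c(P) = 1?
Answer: 72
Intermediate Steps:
N(A, n) = -2 + A*n (N(A, n) = -2 + n*A = -2 + A*n)
(N(2, -3)*(-9))*c(-1) = ((-2 + 2*(-3))*(-9))*1 = ((-2 - 6)*(-9))*1 = -8*(-9)*1 = 72*1 = 72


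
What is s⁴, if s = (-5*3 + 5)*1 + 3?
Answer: 2401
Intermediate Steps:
s = -7 (s = (-15 + 5)*1 + 3 = -10*1 + 3 = -10 + 3 = -7)
s⁴ = (-7)⁴ = 2401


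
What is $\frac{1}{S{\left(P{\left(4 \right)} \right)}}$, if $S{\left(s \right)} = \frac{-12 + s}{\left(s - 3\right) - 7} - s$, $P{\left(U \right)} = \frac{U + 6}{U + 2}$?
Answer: $- \frac{75}{32} \approx -2.3438$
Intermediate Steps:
$P{\left(U \right)} = \frac{6 + U}{2 + U}$
$S{\left(s \right)} = - s + \frac{-12 + s}{-10 + s}$ ($S{\left(s \right)} = \frac{-12 + s}{\left(s - 3\right) - 7} - s = \frac{-12 + s}{\left(-3 + s\right) - 7} - s = \frac{-12 + s}{-10 + s} - s = - s + \frac{-12 + s}{-10 + s}$)
$\frac{1}{S{\left(P{\left(4 \right)} \right)}} = \frac{1}{\frac{1}{-10 + \frac{6 + 4}{2 + 4}} \left(-12 - \left(\frac{6 + 4}{2 + 4}\right)^{2} + 11 \frac{6 + 4}{2 + 4}\right)} = \frac{1}{\frac{1}{-10 + \frac{1}{6} \cdot 10} \left(-12 - \left(\frac{1}{6} \cdot 10\right)^{2} + 11 \cdot \frac{1}{6} \cdot 10\right)} = \frac{1}{\frac{1}{-10 + \frac{5}{3}} \left(-12 - \left(\frac{5}{3}\right)^{2} + 11 \cdot \frac{5}{3}\right)} = \frac{1}{\frac{1}{- \frac{25}{3}} \left(-12 - \frac{25}{9} + \frac{55}{3}\right)} = \frac{1}{\left(- \frac{3}{25}\right) \left(-12 - \frac{25}{9} + \frac{55}{3}\right)} = \frac{1}{\left(- \frac{3}{25}\right) \frac{32}{9}} = \frac{1}{- \frac{32}{75}} = - \frac{75}{32}$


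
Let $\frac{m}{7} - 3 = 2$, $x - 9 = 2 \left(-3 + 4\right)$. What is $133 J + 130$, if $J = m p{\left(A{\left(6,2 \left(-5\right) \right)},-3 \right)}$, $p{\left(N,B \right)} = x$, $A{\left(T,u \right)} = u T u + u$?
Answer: $51335$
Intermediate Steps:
$x = 11$ ($x = 9 + 2 \left(-3 + 4\right) = 9 + 2 \cdot 1 = 9 + 2 = 11$)
$m = 35$ ($m = 21 + 7 \cdot 2 = 21 + 14 = 35$)
$A{\left(T,u \right)} = u + T u^{2}$ ($A{\left(T,u \right)} = T u u + u = T u^{2} + u = u + T u^{2}$)
$p{\left(N,B \right)} = 11$
$J = 385$ ($J = 35 \cdot 11 = 385$)
$133 J + 130 = 133 \cdot 385 + 130 = 51205 + 130 = 51335$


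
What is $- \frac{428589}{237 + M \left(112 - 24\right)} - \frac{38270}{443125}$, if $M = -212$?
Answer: $\frac{37842721099}{1632383875} \approx 23.182$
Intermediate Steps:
$- \frac{428589}{237 + M \left(112 - 24\right)} - \frac{38270}{443125} = - \frac{428589}{237 - 212 \left(112 - 24\right)} - \frac{38270}{443125} = - \frac{428589}{237 - 18656} - \frac{7654}{88625} = - \frac{428589}{-18419} - \frac{7654}{88625} = \left(-428589\right) \left(- \frac{1}{18419}\right) - \frac{7654}{88625} = \frac{428589}{18419} - \frac{7654}{88625} = \frac{37842721099}{1632383875}$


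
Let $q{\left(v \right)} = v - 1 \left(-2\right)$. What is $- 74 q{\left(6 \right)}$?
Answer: $-592$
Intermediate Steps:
$q{\left(v \right)} = 2 + v$ ($q{\left(v \right)} = v - -2 = v + 2 = 2 + v$)
$- 74 q{\left(6 \right)} = - 74 \left(2 + 6\right) = \left(-74\right) 8 = -592$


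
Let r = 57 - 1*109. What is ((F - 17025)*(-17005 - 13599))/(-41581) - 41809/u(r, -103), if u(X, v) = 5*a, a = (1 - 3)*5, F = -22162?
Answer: -58225487371/2079050 ≈ -28006.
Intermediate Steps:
a = -10 (a = -2*5 = -10)
r = -52 (r = 57 - 109 = -52)
u(X, v) = -50 (u(X, v) = 5*(-10) = -50)
((F - 17025)*(-17005 - 13599))/(-41581) - 41809/u(r, -103) = ((-22162 - 17025)*(-17005 - 13599))/(-41581) - 41809/(-50) = -39187*(-30604)*(-1/41581) - 41809*(-1/50) = 1199278948*(-1/41581) + 41809/50 = -1199278948/41581 + 41809/50 = -58225487371/2079050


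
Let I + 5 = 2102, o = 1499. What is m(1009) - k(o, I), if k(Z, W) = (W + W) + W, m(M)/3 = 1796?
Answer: -903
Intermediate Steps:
m(M) = 5388 (m(M) = 3*1796 = 5388)
I = 2097 (I = -5 + 2102 = 2097)
k(Z, W) = 3*W (k(Z, W) = 2*W + W = 3*W)
m(1009) - k(o, I) = 5388 - 3*2097 = 5388 - 1*6291 = 5388 - 6291 = -903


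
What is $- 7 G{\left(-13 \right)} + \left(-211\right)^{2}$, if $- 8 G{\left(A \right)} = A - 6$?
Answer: $\frac{356035}{8} \approx 44504.0$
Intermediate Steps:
$G{\left(A \right)} = \frac{3}{4} - \frac{A}{8}$ ($G{\left(A \right)} = - \frac{A - 6}{8} = - \frac{-6 + A}{8} = \frac{3}{4} - \frac{A}{8}$)
$- 7 G{\left(-13 \right)} + \left(-211\right)^{2} = - 7 \left(\frac{3}{4} - - \frac{13}{8}\right) + \left(-211\right)^{2} = - 7 \left(\frac{3}{4} + \frac{13}{8}\right) + 44521 = \left(-7\right) \frac{19}{8} + 44521 = - \frac{133}{8} + 44521 = \frac{356035}{8}$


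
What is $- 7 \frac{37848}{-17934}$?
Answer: $\frac{6308}{427} \approx 14.773$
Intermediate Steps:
$- 7 \frac{37848}{-17934} = - 7 \cdot 37848 \left(- \frac{1}{17934}\right) = \left(-7\right) \left(- \frac{6308}{2989}\right) = \frac{6308}{427}$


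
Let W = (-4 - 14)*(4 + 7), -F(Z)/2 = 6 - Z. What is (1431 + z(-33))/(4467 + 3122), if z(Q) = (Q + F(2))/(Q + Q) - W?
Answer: 107555/500874 ≈ 0.21473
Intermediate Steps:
F(Z) = -12 + 2*Z (F(Z) = -2*(6 - Z) = -12 + 2*Z)
W = -198 (W = -18*11 = -198)
z(Q) = 198 + (-8 + Q)/(2*Q) (z(Q) = (Q + (-12 + 2*2))/(Q + Q) - 1*(-198) = (Q + (-12 + 4))/((2*Q)) + 198 = (Q - 8)*(1/(2*Q)) + 198 = (-8 + Q)*(1/(2*Q)) + 198 = (-8 + Q)/(2*Q) + 198 = 198 + (-8 + Q)/(2*Q))
(1431 + z(-33))/(4467 + 3122) = (1431 + (397/2 - 4/(-33)))/(4467 + 3122) = (1431 + (397/2 - 4*(-1/33)))/7589 = (1431 + (397/2 + 4/33))*(1/7589) = (1431 + 13109/66)*(1/7589) = (107555/66)*(1/7589) = 107555/500874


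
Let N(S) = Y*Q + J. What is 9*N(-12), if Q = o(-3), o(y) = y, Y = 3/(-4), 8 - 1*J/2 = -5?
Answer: 1017/4 ≈ 254.25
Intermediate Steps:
J = 26 (J = 16 - 2*(-5) = 16 + 10 = 26)
Y = -¾ (Y = 3*(-¼) = -¾ ≈ -0.75000)
Q = -3
N(S) = 113/4 (N(S) = -¾*(-3) + 26 = 9/4 + 26 = 113/4)
9*N(-12) = 9*(113/4) = 1017/4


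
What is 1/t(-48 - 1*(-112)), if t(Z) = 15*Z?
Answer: 1/960 ≈ 0.0010417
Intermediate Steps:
1/t(-48 - 1*(-112)) = 1/(15*(-48 - 1*(-112))) = 1/(15*(-48 + 112)) = 1/(15*64) = 1/960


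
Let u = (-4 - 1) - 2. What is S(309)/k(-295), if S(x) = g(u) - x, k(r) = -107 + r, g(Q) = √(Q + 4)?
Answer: 103/134 - I*√3/402 ≈ 0.76866 - 0.0043086*I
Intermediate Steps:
u = -7 (u = -5 - 2 = -7)
g(Q) = √(4 + Q)
S(x) = -x + I*√3 (S(x) = √(4 - 7) - x = √(-3) - x = I*√3 - x = -x + I*√3)
S(309)/k(-295) = (-1*309 + I*√3)/(-107 - 295) = (-309 + I*√3)/(-402) = (-309 + I*√3)*(-1/402) = 103/134 - I*√3/402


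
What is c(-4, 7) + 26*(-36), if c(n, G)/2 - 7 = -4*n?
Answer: -890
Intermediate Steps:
c(n, G) = 14 - 8*n (c(n, G) = 14 + 2*(-4*n) = 14 - 8*n)
c(-4, 7) + 26*(-36) = (14 - 8*(-4)) + 26*(-36) = (14 + 32) - 936 = 46 - 936 = -890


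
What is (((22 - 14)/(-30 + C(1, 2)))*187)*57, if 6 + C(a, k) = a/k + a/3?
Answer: -511632/211 ≈ -2424.8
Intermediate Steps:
C(a, k) = -6 + a/3 + a/k (C(a, k) = -6 + (a/k + a/3) = -6 + (a/3 + a/k) = -6 + a/3 + a/k)
(((22 - 14)/(-30 + C(1, 2)))*187)*57 = (((22 - 14)/(-30 + (-6 + (⅓)*1 + 1/2)))*187)*57 = ((8/(-30 + (-6 + ⅓ + 1*(½))))*187)*57 = ((8/(-30 + (-6 + ⅓ + ½)))*187)*57 = ((8/(-30 - 31/6))*187)*57 = ((8/(-211/6))*187)*57 = ((8*(-6/211))*187)*57 = -48/211*187*57 = -8976/211*57 = -511632/211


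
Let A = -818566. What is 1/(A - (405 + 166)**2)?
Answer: -1/1144607 ≈ -8.7366e-7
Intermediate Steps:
1/(A - (405 + 166)**2) = 1/(-818566 - (405 + 166)**2) = 1/(-818566 - 1*571**2) = 1/(-818566 - 1*326041) = 1/(-818566 - 326041) = 1/(-1144607) = -1/1144607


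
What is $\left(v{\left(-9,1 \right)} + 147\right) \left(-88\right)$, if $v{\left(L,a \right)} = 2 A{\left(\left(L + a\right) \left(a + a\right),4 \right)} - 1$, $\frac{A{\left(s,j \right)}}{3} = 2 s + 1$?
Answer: $3520$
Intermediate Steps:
$A{\left(s,j \right)} = 3 + 6 s$ ($A{\left(s,j \right)} = 3 \left(2 s + 1\right) = 3 \left(1 + 2 s\right) = 3 + 6 s$)
$v{\left(L,a \right)} = 5 + 24 a \left(L + a\right)$ ($v{\left(L,a \right)} = 2 \left(3 + 6 \left(L + a\right) \left(a + a\right)\right) - 1 = 2 \left(3 + 6 \left(L + a\right) 2 a\right) - 1 = 2 \left(3 + 6 \cdot 2 a \left(L + a\right)\right) - 1 = 2 \left(3 + 12 a \left(L + a\right)\right) - 1 = \left(6 + 24 a \left(L + a\right)\right) - 1 = 5 + 24 a \left(L + a\right)$)
$\left(v{\left(-9,1 \right)} + 147\right) \left(-88\right) = \left(\left(5 + 24 \cdot 1 \left(-9 + 1\right)\right) + 147\right) \left(-88\right) = \left(\left(5 + 24 \cdot 1 \left(-8\right)\right) + 147\right) \left(-88\right) = \left(\left(5 - 192\right) + 147\right) \left(-88\right) = \left(-187 + 147\right) \left(-88\right) = \left(-40\right) \left(-88\right) = 3520$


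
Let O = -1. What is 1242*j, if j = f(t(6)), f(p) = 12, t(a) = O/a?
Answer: 14904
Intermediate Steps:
t(a) = -1/a
j = 12
1242*j = 1242*12 = 14904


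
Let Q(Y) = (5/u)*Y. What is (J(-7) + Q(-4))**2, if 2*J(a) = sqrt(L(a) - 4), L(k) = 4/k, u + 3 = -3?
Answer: 628/63 + 40*I*sqrt(14)/21 ≈ 9.9682 + 7.127*I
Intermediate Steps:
u = -6 (u = -3 - 3 = -6)
J(a) = sqrt(-4 + 4/a)/2 (J(a) = sqrt(4/a - 4)/2 = sqrt(-4 + 4/a)/2)
Q(Y) = -5*Y/6 (Q(Y) = (5/(-6))*Y = (5*(-1/6))*Y = -5*Y/6)
(J(-7) + Q(-4))**2 = (sqrt((1 - 1*(-7))/(-7)) - 5/6*(-4))**2 = (sqrt(-(1 + 7)/7) + 10/3)**2 = (sqrt(-1/7*8) + 10/3)**2 = (sqrt(-8/7) + 10/3)**2 = (2*I*sqrt(14)/7 + 10/3)**2 = (10/3 + 2*I*sqrt(14)/7)**2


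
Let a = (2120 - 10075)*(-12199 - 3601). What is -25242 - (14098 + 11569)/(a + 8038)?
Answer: -3172844658863/125697038 ≈ -25242.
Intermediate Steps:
a = 125689000 (a = -7955*(-15800) = 125689000)
-25242 - (14098 + 11569)/(a + 8038) = -25242 - (14098 + 11569)/(125689000 + 8038) = -25242 - 25667/125697038 = -3172844658863/125697038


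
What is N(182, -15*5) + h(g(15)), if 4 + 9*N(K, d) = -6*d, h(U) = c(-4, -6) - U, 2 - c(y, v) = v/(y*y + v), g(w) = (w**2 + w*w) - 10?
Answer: -17453/45 ≈ -387.84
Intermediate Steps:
g(w) = -10 + 2*w**2 (g(w) = (w**2 + w**2) - 10 = 2*w**2 - 10 = -10 + 2*w**2)
c(y, v) = 2 - v/(v + y**2) (c(y, v) = 2 - v/(y*y + v) = 2 - v/(y**2 + v) = 2 - v/(v + y**2))
h(U) = 13/5 - U (h(U) = (-6 + 2*(-4)**2)/(-6 + (-4)**2) - U = (-6 + 2*16)/(-6 + 16) - U = (-6 + 32)/10 - U = (1/10)*26 - U = 13/5 - U)
N(K, d) = -4/9 - 2*d/3 (N(K, d) = -4/9 + (-6*d)/9 = -4/9 - 2*d/3)
N(182, -15*5) + h(g(15)) = (-4/9 - (-10)*5) + (13/5 - (-10 + 2*15**2)) = (-4/9 - 2/3*(-75)) + (13/5 - (-10 + 2*225)) = (-4/9 + 50) + (13/5 - (-10 + 450)) = 446/9 + (13/5 - 1*440) = 446/9 + (13/5 - 440) = 446/9 - 2187/5 = -17453/45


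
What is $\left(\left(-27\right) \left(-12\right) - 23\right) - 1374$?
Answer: $-1073$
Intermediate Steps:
$\left(\left(-27\right) \left(-12\right) - 23\right) - 1374 = \left(324 - 23\right) - 1374 = 301 - 1374 = -1073$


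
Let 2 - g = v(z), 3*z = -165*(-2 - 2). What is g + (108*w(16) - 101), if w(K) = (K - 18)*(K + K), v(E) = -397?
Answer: -6614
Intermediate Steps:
z = 220 (z = (-165*(-2 - 2))/3 = (-165*(-4))/3 = (⅓)*660 = 220)
w(K) = 2*K*(-18 + K) (w(K) = (-18 + K)*(2*K) = 2*K*(-18 + K))
g = 399 (g = 2 - 1*(-397) = 2 + 397 = 399)
g + (108*w(16) - 101) = 399 + (108*(2*16*(-18 + 16)) - 101) = 399 + (108*(2*16*(-2)) - 101) = 399 + (108*(-64) - 101) = 399 + (-6912 - 101) = 399 - 7013 = -6614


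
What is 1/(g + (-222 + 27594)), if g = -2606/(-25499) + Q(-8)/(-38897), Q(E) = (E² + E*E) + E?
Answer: 991834603/27148595059018 ≈ 3.6534e-5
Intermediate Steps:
Q(E) = E + 2*E² (Q(E) = (E² + E²) + E = 2*E² + E = E + 2*E²)
g = 98305702/991834603 (g = -2606/(-25499) - 8*(1 + 2*(-8))/(-38897) = -2606*(-1/25499) - 8*(1 - 16)*(-1/38897) = 2606/25499 - 8*(-15)*(-1/38897) = 2606/25499 + 120*(-1/38897) = 2606/25499 - 120/38897 = 98305702/991834603 ≈ 0.099115)
1/(g + (-222 + 27594)) = 1/(98305702/991834603 + (-222 + 27594)) = 1/(98305702/991834603 + 27372) = 1/(27148595059018/991834603) = 991834603/27148595059018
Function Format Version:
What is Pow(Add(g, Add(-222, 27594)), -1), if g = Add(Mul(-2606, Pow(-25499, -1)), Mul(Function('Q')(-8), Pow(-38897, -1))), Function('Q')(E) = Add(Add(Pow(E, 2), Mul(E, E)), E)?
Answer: Rational(991834603, 27148595059018) ≈ 3.6534e-5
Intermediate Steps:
Function('Q')(E) = Add(E, Mul(2, Pow(E, 2))) (Function('Q')(E) = Add(Add(Pow(E, 2), Pow(E, 2)), E) = Add(Mul(2, Pow(E, 2)), E) = Add(E, Mul(2, Pow(E, 2))))
g = Rational(98305702, 991834603) (g = Add(Mul(-2606, Pow(-25499, -1)), Mul(Mul(-8, Add(1, Mul(2, -8))), Pow(-38897, -1))) = Add(Mul(-2606, Rational(-1, 25499)), Mul(Mul(-8, Add(1, -16)), Rational(-1, 38897))) = Add(Rational(2606, 25499), Mul(Mul(-8, -15), Rational(-1, 38897))) = Add(Rational(2606, 25499), Mul(120, Rational(-1, 38897))) = Add(Rational(2606, 25499), Rational(-120, 38897)) = Rational(98305702, 991834603) ≈ 0.099115)
Pow(Add(g, Add(-222, 27594)), -1) = Pow(Add(Rational(98305702, 991834603), Add(-222, 27594)), -1) = Pow(Add(Rational(98305702, 991834603), 27372), -1) = Pow(Rational(27148595059018, 991834603), -1) = Rational(991834603, 27148595059018)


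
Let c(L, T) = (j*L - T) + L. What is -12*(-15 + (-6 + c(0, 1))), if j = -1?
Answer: 264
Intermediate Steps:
c(L, T) = -T (c(L, T) = (-L - T) + L = -T)
-12*(-15 + (-6 + c(0, 1))) = -12*(-15 + (-6 - 1*1)) = -12*(-15 + (-6 - 1)) = -12*(-15 - 7) = -12*(-22) = 264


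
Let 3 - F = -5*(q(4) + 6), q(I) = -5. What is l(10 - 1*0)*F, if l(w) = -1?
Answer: -8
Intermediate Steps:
F = 8 (F = 3 - (-5)*(-5 + 6) = 3 - (-5) = 3 - 1*(-5) = 3 + 5 = 8)
l(10 - 1*0)*F = -1*8 = -8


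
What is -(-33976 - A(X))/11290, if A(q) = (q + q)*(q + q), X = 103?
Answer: 38206/5645 ≈ 6.7681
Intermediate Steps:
A(q) = 4*q**2 (A(q) = (2*q)*(2*q) = 4*q**2)
-(-33976 - A(X))/11290 = -(-33976 - 4*103**2)/11290 = -(-33976 - 4*10609)/11290 = -(-33976 - 1*42436)/11290 = -(-33976 - 42436)/11290 = -(-76412)/11290 = -1*(-38206/5645) = 38206/5645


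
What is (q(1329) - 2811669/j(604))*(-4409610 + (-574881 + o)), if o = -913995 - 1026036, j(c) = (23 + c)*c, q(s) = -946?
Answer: 37882322121729/5738 ≈ 6.6020e+9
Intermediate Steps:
j(c) = c*(23 + c)
o = -1940031
(q(1329) - 2811669/j(604))*(-4409610 + (-574881 + o)) = (-946 - 2811669*1/(604*(23 + 604)))*(-4409610 + (-574881 - 1940031)) = (-946 - 2811669/(604*627))*(-4409610 - 2514912) = (-946 - 2811669/378708)*(-6924522) = (-946 - 2811669*1/378708)*(-6924522) = (-946 - 937223/126236)*(-6924522) = -120356479/126236*(-6924522) = 37882322121729/5738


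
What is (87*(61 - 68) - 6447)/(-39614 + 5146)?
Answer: 252/1231 ≈ 0.20471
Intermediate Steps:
(87*(61 - 68) - 6447)/(-39614 + 5146) = (87*(-7) - 6447)/(-34468) = (-609 - 6447)*(-1/34468) = -7056*(-1/34468) = 252/1231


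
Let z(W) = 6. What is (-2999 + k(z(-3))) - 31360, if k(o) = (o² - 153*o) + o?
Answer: -35235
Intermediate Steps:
k(o) = o² - 152*o
(-2999 + k(z(-3))) - 31360 = (-2999 + 6*(-152 + 6)) - 31360 = (-2999 + 6*(-146)) - 31360 = (-2999 - 876) - 31360 = -3875 - 31360 = -35235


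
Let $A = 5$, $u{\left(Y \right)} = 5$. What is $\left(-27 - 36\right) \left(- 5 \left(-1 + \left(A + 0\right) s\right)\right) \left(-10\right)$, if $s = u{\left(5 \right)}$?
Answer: $-75600$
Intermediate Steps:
$s = 5$
$\left(-27 - 36\right) \left(- 5 \left(-1 + \left(A + 0\right) s\right)\right) \left(-10\right) = \left(-27 - 36\right) \left(- 5 \left(-1 + \left(5 + 0\right) 5\right)\right) \left(-10\right) = - 63 \left(- 5 \left(-1 + 5 \cdot 5\right)\right) \left(-10\right) = - 63 \left(- 5 \left(-1 + 25\right)\right) \left(-10\right) = - 63 \left(\left(-5\right) 24\right) \left(-10\right) = \left(-63\right) \left(-120\right) \left(-10\right) = 7560 \left(-10\right) = -75600$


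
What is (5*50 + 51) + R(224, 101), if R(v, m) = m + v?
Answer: 626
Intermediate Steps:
(5*50 + 51) + R(224, 101) = (5*50 + 51) + (101 + 224) = (250 + 51) + 325 = 301 + 325 = 626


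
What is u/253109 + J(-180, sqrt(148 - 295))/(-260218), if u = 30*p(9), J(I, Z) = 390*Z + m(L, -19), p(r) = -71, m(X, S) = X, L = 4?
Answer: -277638388/32931758881 - 195*I*sqrt(3)/18587 ≈ -0.0084307 - 0.018171*I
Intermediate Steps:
J(I, Z) = 4 + 390*Z (J(I, Z) = 390*Z + 4 = 4 + 390*Z)
u = -2130 (u = 30*(-71) = -2130)
u/253109 + J(-180, sqrt(148 - 295))/(-260218) = -2130/253109 + (4 + 390*sqrt(148 - 295))/(-260218) = -2130*1/253109 + (4 + 390*sqrt(-147))*(-1/260218) = -2130/253109 + (4 + 390*(7*I*sqrt(3)))*(-1/260218) = -2130/253109 + (4 + 2730*I*sqrt(3))*(-1/260218) = -2130/253109 + (-2/130109 - 195*I*sqrt(3)/18587) = -277638388/32931758881 - 195*I*sqrt(3)/18587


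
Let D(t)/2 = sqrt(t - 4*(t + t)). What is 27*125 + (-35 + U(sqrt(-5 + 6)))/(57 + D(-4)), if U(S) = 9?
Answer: 10585893/3137 + 104*sqrt(7)/3137 ≈ 3374.6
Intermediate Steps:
D(t) = 2*sqrt(7)*sqrt(-t) (D(t) = 2*sqrt(t - 4*(t + t)) = 2*sqrt(t - 8*t) = 2*sqrt(-7*t) = 2*(sqrt(7)*sqrt(-t)) = 2*sqrt(7)*sqrt(-t))
27*125 + (-35 + U(sqrt(-5 + 6)))/(57 + D(-4)) = 27*125 + (-35 + 9)/(57 + 2*sqrt(7)*sqrt(-1*(-4))) = 3375 - 26/(57 + 2*sqrt(7)*sqrt(4)) = 3375 - 26/(57 + 2*sqrt(7)*2) = 3375 - 26/(57 + 4*sqrt(7))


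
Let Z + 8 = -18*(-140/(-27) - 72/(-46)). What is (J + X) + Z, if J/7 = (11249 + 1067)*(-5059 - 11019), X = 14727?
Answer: -95641033757/69 ≈ -1.3861e+9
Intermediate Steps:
Z = -8936/69 (Z = -8 - 18*(-140/(-27) - 72/(-46)) = -8 - 18*(-140*(-1/27) - 72*(-1/46)) = -8 - 18*(140/27 + 36/23) = -8 - 18*4192/621 = -8 - 8384/69 = -8936/69 ≈ -129.51)
J = -1386116536 (J = 7*((11249 + 1067)*(-5059 - 11019)) = 7*(12316*(-16078)) = 7*(-198016648) = -1386116536)
(J + X) + Z = (-1386116536 + 14727) - 8936/69 = -1386101809 - 8936/69 = -95641033757/69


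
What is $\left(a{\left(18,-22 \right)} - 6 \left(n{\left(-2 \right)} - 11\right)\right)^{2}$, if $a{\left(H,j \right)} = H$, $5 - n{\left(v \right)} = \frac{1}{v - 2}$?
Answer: $\frac{11025}{4} \approx 2756.3$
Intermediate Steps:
$n{\left(v \right)} = 5 - \frac{1}{-2 + v}$ ($n{\left(v \right)} = 5 - \frac{1}{v - 2} = 5 - \frac{1}{-2 + v}$)
$\left(a{\left(18,-22 \right)} - 6 \left(n{\left(-2 \right)} - 11\right)\right)^{2} = \left(18 - 6 \left(\frac{-11 + 5 \left(-2\right)}{-2 - 2} - 11\right)\right)^{2} = \left(18 - 6 \left(\frac{-11 - 10}{-4} - 11\right)\right)^{2} = \left(18 - 6 \left(\left(- \frac{1}{4}\right) \left(-21\right) - 11\right)\right)^{2} = \left(18 - 6 \left(\frac{21}{4} - 11\right)\right)^{2} = \left(18 - - \frac{69}{2}\right)^{2} = \left(18 + \frac{69}{2}\right)^{2} = \left(\frac{105}{2}\right)^{2} = \frac{11025}{4}$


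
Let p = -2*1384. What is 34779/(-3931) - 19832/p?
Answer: -2288585/1360126 ≈ -1.6826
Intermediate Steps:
p = -2768
34779/(-3931) - 19832/p = 34779/(-3931) - 19832/(-2768) = 34779*(-1/3931) - 19832*(-1/2768) = -34779/3931 + 2479/346 = -2288585/1360126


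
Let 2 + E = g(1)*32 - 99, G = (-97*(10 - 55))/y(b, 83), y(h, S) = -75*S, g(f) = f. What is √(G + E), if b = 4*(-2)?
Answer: 3*I*√1333810/415 ≈ 8.3487*I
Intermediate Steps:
b = -8
G = -291/415 (G = (-97*(10 - 55))/((-75*83)) = -97*(-45)/(-6225) = 4365*(-1/6225) = -291/415 ≈ -0.70120)
E = -69 (E = -2 + (1*32 - 99) = -2 + (32 - 99) = -2 - 67 = -69)
√(G + E) = √(-291/415 - 69) = √(-28926/415) = 3*I*√1333810/415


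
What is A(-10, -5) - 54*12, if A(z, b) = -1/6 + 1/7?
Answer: -27217/42 ≈ -648.02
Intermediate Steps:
A(z, b) = -1/42 (A(z, b) = -1*⅙ + 1*(⅐) = -⅙ + ⅐ = -1/42)
A(-10, -5) - 54*12 = -1/42 - 54*12 = -1/42 - 648 = -27217/42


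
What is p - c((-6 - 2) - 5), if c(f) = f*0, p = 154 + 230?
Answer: 384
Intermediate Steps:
p = 384
c(f) = 0
p - c((-6 - 2) - 5) = 384 - 1*0 = 384 + 0 = 384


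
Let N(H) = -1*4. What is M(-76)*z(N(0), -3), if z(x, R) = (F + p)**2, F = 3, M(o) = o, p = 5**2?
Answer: -59584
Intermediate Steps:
p = 25
N(H) = -4
z(x, R) = 784 (z(x, R) = (3 + 25)**2 = 28**2 = 784)
M(-76)*z(N(0), -3) = -76*784 = -59584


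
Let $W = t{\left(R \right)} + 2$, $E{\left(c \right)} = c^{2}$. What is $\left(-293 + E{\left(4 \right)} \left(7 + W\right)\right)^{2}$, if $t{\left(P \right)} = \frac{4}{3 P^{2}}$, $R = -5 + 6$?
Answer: $\frac{146689}{9} \approx 16299.0$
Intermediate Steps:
$R = 1$
$t{\left(P \right)} = \frac{4}{3 P^{2}}$ ($t{\left(P \right)} = 4 \frac{1}{3 P^{2}} = \frac{4}{3 P^{2}}$)
$W = \frac{10}{3}$ ($W = \frac{4}{3 \cdot 1} + 2 = \frac{4}{3} \cdot 1 + 2 = \frac{4}{3} + 2 = \frac{10}{3} \approx 3.3333$)
$\left(-293 + E{\left(4 \right)} \left(7 + W\right)\right)^{2} = \left(-293 + 4^{2} \left(7 + \frac{10}{3}\right)\right)^{2} = \left(-293 + 16 \cdot \frac{31}{3}\right)^{2} = \left(-293 + \frac{496}{3}\right)^{2} = \left(- \frac{383}{3}\right)^{2} = \frac{146689}{9}$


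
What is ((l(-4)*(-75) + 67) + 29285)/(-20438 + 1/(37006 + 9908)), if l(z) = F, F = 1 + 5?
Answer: -1355908428/958828331 ≈ -1.4141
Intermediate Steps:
F = 6
l(z) = 6
((l(-4)*(-75) + 67) + 29285)/(-20438 + 1/(37006 + 9908)) = ((6*(-75) + 67) + 29285)/(-20438 + 1/(37006 + 9908)) = ((-450 + 67) + 29285)/(-20438 + 1/46914) = (-383 + 29285)/(-20438 + 1/46914) = 28902/(-958828331/46914) = 28902*(-46914/958828331) = -1355908428/958828331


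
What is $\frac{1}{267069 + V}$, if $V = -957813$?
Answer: $- \frac{1}{690744} \approx -1.4477 \cdot 10^{-6}$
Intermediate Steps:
$\frac{1}{267069 + V} = \frac{1}{267069 - 957813} = \frac{1}{-690744} = - \frac{1}{690744}$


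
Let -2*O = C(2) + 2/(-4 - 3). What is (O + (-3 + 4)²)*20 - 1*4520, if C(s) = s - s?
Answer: -31480/7 ≈ -4497.1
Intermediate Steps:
C(s) = 0
O = ⅐ (O = -(0 + 2/(-4 - 3))/2 = -(0 + 2/(-7))/2 = -(0 + 2*(-⅐))/2 = -(0 - 2/7)/2 = -½*(-2/7) = ⅐ ≈ 0.14286)
(O + (-3 + 4)²)*20 - 1*4520 = (⅐ + (-3 + 4)²)*20 - 1*4520 = (⅐ + 1²)*20 - 4520 = (⅐ + 1)*20 - 4520 = (8/7)*20 - 4520 = 160/7 - 4520 = -31480/7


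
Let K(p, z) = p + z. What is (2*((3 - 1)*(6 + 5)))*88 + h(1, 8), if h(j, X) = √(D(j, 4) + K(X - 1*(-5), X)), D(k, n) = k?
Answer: 3872 + √22 ≈ 3876.7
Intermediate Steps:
h(j, X) = √(5 + j + 2*X) (h(j, X) = √(j + ((X - 1*(-5)) + X)) = √(j + ((X + 5) + X)) = √(j + ((5 + X) + X)) = √(j + (5 + 2*X)) = √(5 + j + 2*X))
(2*((3 - 1)*(6 + 5)))*88 + h(1, 8) = (2*((3 - 1)*(6 + 5)))*88 + √(5 + 1 + 2*8) = (2*(2*11))*88 + √(5 + 1 + 16) = (2*22)*88 + √22 = 44*88 + √22 = 3872 + √22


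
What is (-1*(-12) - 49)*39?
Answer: -1443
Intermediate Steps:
(-1*(-12) - 49)*39 = (12 - 49)*39 = -37*39 = -1443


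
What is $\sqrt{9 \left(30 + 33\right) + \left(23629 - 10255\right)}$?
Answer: $3 \sqrt{1549} \approx 118.07$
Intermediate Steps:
$\sqrt{9 \left(30 + 33\right) + \left(23629 - 10255\right)} = \sqrt{9 \cdot 63 + 13374} = \sqrt{567 + 13374} = \sqrt{13941} = 3 \sqrt{1549}$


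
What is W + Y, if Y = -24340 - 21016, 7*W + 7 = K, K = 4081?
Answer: -44774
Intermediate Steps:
W = 582 (W = -1 + (⅐)*4081 = -1 + 583 = 582)
Y = -45356
W + Y = 582 - 45356 = -44774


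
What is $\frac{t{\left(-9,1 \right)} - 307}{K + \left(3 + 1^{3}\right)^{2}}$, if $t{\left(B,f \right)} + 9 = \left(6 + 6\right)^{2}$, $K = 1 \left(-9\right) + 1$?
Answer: $- \frac{43}{2} \approx -21.5$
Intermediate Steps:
$K = -8$ ($K = -9 + 1 = -8$)
$t{\left(B,f \right)} = 135$ ($t{\left(B,f \right)} = -9 + \left(6 + 6\right)^{2} = -9 + 12^{2} = -9 + 144 = 135$)
$\frac{t{\left(-9,1 \right)} - 307}{K + \left(3 + 1^{3}\right)^{2}} = \frac{135 - 307}{-8 + \left(3 + 1^{3}\right)^{2}} = - \frac{172}{-8 + \left(3 + 1\right)^{2}} = - \frac{172}{-8 + 4^{2}} = - \frac{172}{-8 + 16} = - \frac{172}{8} = \left(-172\right) \frac{1}{8} = - \frac{43}{2}$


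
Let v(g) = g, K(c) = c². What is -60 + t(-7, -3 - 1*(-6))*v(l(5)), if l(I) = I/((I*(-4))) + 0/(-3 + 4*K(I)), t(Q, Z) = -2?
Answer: -119/2 ≈ -59.500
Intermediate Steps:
l(I) = -¼ (l(I) = I/((I*(-4))) + 0/(-3 + 4*I²) = I/((-4*I)) + 0 = I*(-1/(4*I)) + 0 = -¼ + 0 = -¼)
-60 + t(-7, -3 - 1*(-6))*v(l(5)) = -60 - 2*(-¼) = -60 + ½ = -119/2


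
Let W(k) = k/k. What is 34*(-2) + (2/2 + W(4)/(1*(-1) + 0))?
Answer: -68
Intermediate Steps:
W(k) = 1
34*(-2) + (2/2 + W(4)/(1*(-1) + 0)) = 34*(-2) + (2/2 + 1/(1*(-1) + 0)) = -68 + (2*(½) + 1/(-1 + 0)) = -68 + (1 + 1/(-1)) = -68 + (1 + 1*(-1)) = -68 + (1 - 1) = -68 + 0 = -68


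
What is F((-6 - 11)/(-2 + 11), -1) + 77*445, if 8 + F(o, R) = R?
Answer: 34256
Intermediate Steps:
F(o, R) = -8 + R
F((-6 - 11)/(-2 + 11), -1) + 77*445 = (-8 - 1) + 77*445 = -9 + 34265 = 34256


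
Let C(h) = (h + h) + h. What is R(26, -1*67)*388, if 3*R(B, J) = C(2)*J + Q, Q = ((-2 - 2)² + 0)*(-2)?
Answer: -168392/3 ≈ -56131.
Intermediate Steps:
Q = -32 (Q = ((-4)² + 0)*(-2) = (16 + 0)*(-2) = 16*(-2) = -32)
C(h) = 3*h (C(h) = 2*h + h = 3*h)
R(B, J) = -32/3 + 2*J (R(B, J) = ((3*2)*J - 32)/3 = (6*J - 32)/3 = (-32 + 6*J)/3 = -32/3 + 2*J)
R(26, -1*67)*388 = (-32/3 + 2*(-1*67))*388 = (-32/3 + 2*(-67))*388 = (-32/3 - 134)*388 = -434/3*388 = -168392/3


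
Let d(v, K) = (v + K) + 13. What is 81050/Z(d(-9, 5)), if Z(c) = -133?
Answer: -81050/133 ≈ -609.40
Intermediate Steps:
d(v, K) = 13 + K + v (d(v, K) = (K + v) + 13 = 13 + K + v)
81050/Z(d(-9, 5)) = 81050/(-133) = 81050*(-1/133) = -81050/133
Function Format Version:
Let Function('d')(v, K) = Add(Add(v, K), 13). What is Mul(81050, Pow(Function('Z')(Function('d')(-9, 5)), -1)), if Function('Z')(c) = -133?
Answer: Rational(-81050, 133) ≈ -609.40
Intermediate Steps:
Function('d')(v, K) = Add(13, K, v) (Function('d')(v, K) = Add(Add(K, v), 13) = Add(13, K, v))
Mul(81050, Pow(Function('Z')(Function('d')(-9, 5)), -1)) = Mul(81050, Pow(-133, -1)) = Mul(81050, Rational(-1, 133)) = Rational(-81050, 133)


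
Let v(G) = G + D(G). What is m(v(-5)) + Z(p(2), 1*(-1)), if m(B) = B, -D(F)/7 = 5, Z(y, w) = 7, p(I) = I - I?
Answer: -33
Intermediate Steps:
p(I) = 0
D(F) = -35 (D(F) = -7*5 = -35)
v(G) = -35 + G (v(G) = G - 35 = -35 + G)
m(v(-5)) + Z(p(2), 1*(-1)) = (-35 - 5) + 7 = -40 + 7 = -33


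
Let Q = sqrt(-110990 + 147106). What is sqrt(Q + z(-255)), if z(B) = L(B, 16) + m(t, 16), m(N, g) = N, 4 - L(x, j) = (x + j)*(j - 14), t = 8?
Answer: sqrt(490 + 2*sqrt(9029)) ≈ 26.078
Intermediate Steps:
L(x, j) = 4 - (-14 + j)*(j + x) (L(x, j) = 4 - (x + j)*(j - 14) = 4 - (j + x)*(-14 + j) = 4 - (-14 + j)*(j + x))
z(B) = -20 - 2*B (z(B) = (4 - 1*16**2 + 14*16 + 14*B - 1*16*B) + 8 = (4 - 1*256 + 224 + 14*B - 16*B) + 8 = (4 - 256 + 224 + 14*B - 16*B) + 8 = (-28 - 2*B) + 8 = -20 - 2*B)
Q = 2*sqrt(9029) (Q = sqrt(36116) = 2*sqrt(9029) ≈ 190.04)
sqrt(Q + z(-255)) = sqrt(2*sqrt(9029) + (-20 - 2*(-255))) = sqrt(2*sqrt(9029) + (-20 + 510)) = sqrt(2*sqrt(9029) + 490) = sqrt(490 + 2*sqrt(9029))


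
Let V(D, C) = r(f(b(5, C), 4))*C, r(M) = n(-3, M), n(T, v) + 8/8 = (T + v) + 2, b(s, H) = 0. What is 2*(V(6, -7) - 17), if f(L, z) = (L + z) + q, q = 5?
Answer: -132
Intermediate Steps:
n(T, v) = 1 + T + v (n(T, v) = -1 + ((T + v) + 2) = -1 + (2 + T + v) = 1 + T + v)
f(L, z) = 5 + L + z (f(L, z) = (L + z) + 5 = 5 + L + z)
r(M) = -2 + M (r(M) = 1 - 3 + M = -2 + M)
V(D, C) = 7*C (V(D, C) = (-2 + (5 + 0 + 4))*C = (-2 + 9)*C = 7*C)
2*(V(6, -7) - 17) = 2*(7*(-7) - 17) = 2*(-49 - 17) = 2*(-66) = -132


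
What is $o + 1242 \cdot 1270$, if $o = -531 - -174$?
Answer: $1576983$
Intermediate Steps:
$o = -357$ ($o = -531 + 174 = -357$)
$o + 1242 \cdot 1270 = -357 + 1242 \cdot 1270 = -357 + 1577340 = 1576983$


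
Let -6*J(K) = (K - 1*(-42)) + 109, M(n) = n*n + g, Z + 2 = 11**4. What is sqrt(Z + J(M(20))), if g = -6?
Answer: sqrt(523734)/6 ≈ 120.62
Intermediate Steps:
Z = 14639 (Z = -2 + 11**4 = -2 + 14641 = 14639)
M(n) = -6 + n**2 (M(n) = n*n - 6 = n**2 - 6 = -6 + n**2)
J(K) = -151/6 - K/6 (J(K) = -((K - 1*(-42)) + 109)/6 = -((K + 42) + 109)/6 = -((42 + K) + 109)/6 = -(151 + K)/6 = -151/6 - K/6)
sqrt(Z + J(M(20))) = sqrt(14639 + (-151/6 - (-6 + 20**2)/6)) = sqrt(14639 + (-151/6 - (-6 + 400)/6)) = sqrt(14639 + (-151/6 - 1/6*394)) = sqrt(14639 + (-151/6 - 197/3)) = sqrt(14639 - 545/6) = sqrt(87289/6) = sqrt(523734)/6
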